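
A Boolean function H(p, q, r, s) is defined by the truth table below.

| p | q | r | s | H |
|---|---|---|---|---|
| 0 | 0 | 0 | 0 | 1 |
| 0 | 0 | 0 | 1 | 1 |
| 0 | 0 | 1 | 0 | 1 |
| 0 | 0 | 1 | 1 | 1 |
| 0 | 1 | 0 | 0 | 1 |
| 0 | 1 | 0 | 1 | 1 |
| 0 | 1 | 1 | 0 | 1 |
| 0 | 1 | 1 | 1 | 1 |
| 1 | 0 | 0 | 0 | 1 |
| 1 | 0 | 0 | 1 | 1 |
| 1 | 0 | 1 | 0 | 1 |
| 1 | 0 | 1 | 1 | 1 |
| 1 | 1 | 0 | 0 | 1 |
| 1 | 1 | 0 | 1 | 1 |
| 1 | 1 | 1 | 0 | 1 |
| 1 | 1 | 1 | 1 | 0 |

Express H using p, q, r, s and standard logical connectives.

H(p, q, r, s) = not (((p and q) and r) and s)

The output is 0 only when every input is 1 — NAND of all inputs.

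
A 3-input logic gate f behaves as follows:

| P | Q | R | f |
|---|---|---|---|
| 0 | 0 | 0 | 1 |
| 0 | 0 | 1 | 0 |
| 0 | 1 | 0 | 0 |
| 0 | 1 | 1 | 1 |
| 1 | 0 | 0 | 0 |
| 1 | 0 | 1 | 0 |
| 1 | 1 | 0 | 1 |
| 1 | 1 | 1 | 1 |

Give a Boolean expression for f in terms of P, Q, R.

f(P, Q, R) = ((((~P & ~Q) & ~R) | ((~P & Q) & R)) | ((P & Q) & ~R)) | ((P & Q) & R)

Collect the rows where f=1 — (0,0,0), (0,1,1), (1,1,0), (1,1,1) — and write one minterm per row: ¬P·¬Q·¬R, ¬P·Q·R, P·Q·¬R, P·Q·R. Their union (logical OR) reproduces the table exactly.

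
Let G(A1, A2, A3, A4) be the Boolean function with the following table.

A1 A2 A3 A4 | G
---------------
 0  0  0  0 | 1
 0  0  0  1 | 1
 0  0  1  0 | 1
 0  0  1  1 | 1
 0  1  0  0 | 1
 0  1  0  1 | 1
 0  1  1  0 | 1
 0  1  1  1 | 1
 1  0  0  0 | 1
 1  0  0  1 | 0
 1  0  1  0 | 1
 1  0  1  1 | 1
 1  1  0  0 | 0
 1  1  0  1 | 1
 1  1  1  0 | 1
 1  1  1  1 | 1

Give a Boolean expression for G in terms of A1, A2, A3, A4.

G is 0 on only 2 rows — (1,0,0,1), (1,1,0,0). Writing each as a minterm (A1·¬A2·¬A3·A4, A1·A2·¬A3·¬A4) and OR-ing them characterizes exactly where G=0, so G is the negation of that disjunction.

G(A1, A2, A3, A4) = ~((((A1 & ~A2) & ~A3) & A4) | (((A1 & A2) & ~A3) & ~A4))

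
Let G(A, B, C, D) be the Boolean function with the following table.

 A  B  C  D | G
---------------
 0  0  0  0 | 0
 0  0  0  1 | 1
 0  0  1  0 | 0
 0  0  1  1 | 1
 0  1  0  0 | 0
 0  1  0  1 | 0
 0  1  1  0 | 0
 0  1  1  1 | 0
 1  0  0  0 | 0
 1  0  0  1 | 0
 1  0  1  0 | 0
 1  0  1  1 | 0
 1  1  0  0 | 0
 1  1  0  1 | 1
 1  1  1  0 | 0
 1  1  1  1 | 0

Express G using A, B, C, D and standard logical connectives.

G(A, B, C, D) = ((((A' · B') · C') · D) + (((A' · B') · C) · D)) + (((A · B) · C') · D)

G=1 on 3 inputs: (0,0,0,1), (0,0,1,1), (1,1,0,1). Reading each as a conjunction of literals (¬A·¬B·¬C·D, ¬A·¬B·C·D, A·B·¬C·D) and taking the OR gives the canonical DNF.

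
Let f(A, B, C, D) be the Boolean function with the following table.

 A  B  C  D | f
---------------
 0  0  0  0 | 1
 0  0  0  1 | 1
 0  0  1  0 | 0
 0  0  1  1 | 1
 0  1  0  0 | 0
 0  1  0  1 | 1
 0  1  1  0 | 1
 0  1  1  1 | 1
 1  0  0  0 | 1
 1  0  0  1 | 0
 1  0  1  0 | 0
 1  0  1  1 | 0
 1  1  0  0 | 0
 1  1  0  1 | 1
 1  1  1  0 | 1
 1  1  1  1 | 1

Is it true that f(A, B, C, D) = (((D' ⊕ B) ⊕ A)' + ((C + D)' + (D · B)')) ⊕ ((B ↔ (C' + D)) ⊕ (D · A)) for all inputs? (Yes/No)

Yes

Test each input against both f and the formula:
  A=0, B=0, C=0, D=0: formula gives 1, f = 1 ✓
  A=0, B=0, C=0, D=1: formula gives 1, f = 1 ✓
  A=0, B=0, C=1, D=0: formula gives 0, f = 0 ✓
  A=0, B=0, C=1, D=1: formula gives 1, f = 1 ✓
  …and likewise for the remaining 12 rows.
Every row agrees, so the formula is equivalent.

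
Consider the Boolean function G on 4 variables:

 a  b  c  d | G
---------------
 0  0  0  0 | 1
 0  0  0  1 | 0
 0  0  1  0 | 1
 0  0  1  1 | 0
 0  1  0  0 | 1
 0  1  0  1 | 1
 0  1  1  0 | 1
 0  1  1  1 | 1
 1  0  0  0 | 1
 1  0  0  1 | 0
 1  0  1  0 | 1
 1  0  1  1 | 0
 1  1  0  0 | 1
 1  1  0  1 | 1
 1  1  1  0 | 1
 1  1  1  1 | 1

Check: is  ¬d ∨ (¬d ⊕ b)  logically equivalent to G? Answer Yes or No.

Yes

Evaluate ¬d ∨ (¬d ⊕ b) on each row and compare to G:
  a=0, b=0, c=0, d=0: formula gives 1, G = 1 ✓
  a=0, b=0, c=0, d=1: formula gives 0, G = 0 ✓
  a=0, b=0, c=1, d=0: formula gives 1, G = 1 ✓
  a=0, b=0, c=1, d=1: formula gives 0, G = 0 ✓
  …and likewise for the remaining 12 rows.
No disagreement on any input; they are logically equivalent.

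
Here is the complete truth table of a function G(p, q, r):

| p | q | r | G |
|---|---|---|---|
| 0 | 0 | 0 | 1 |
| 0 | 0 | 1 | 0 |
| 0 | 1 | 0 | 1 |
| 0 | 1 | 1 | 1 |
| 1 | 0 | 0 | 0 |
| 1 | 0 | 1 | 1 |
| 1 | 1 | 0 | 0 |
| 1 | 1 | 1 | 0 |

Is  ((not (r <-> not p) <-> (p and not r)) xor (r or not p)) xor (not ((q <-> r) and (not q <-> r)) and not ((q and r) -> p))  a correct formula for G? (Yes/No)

Evaluate ((not (r <-> not p) <-> (p and not r)) xor (r or not p)) xor (not ((q <-> r) and (not q <-> r)) and not ((q and r) -> p)) on each row and compare to G:
  p=0, q=0, r=0: formula gives 1, G = 1 ✓
  p=0, q=0, r=1: formula gives 0, G = 0 ✓
  p=0, q=1, r=0: formula gives 1, G = 1 ✓
  p=0, q=1, r=1: formula gives 1, G = 1 ✓
  p=1, q=0, r=0: formula gives 0, G = 0 ✓
  …
  p=1, q=1, r=1: formula gives 1, but G = 0 ✗
Since they disagree at (1,1,1), the expression is not a correct formula for G.

No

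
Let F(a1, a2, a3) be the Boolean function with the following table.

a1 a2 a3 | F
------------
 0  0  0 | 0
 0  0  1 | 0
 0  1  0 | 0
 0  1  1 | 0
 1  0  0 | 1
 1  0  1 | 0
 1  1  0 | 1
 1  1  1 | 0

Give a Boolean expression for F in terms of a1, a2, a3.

F=1 on 2 inputs: (1,0,0), (1,1,0). Reading each as a conjunction of literals (a1·¬a2·¬a3, a1·a2·¬a3) and taking the OR gives the canonical DNF.

F(a1, a2, a3) = ((a1 & ~a2) & ~a3) | ((a1 & a2) & ~a3)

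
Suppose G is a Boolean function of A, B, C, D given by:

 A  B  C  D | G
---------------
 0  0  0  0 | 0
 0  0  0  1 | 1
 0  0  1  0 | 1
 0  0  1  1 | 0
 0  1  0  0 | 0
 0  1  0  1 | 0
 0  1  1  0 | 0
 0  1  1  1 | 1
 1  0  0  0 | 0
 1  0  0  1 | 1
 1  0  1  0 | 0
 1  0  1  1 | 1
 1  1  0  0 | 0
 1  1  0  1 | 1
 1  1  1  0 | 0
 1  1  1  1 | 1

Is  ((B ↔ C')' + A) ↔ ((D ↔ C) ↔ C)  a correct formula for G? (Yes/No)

Test each input against both G and the formula:
  A=0, B=0, C=0, D=0: formula gives 0, G = 0 ✓
  A=0, B=0, C=0, D=1: formula gives 1, G = 1 ✓
  A=0, B=0, C=1, D=0: formula gives 1, G = 1 ✓
  A=0, B=0, C=1, D=1: formula gives 0, G = 0 ✓
  A=0, B=1, C=0, D=0: formula gives 1, but G = 0 ✗
A single disagreement suffices: at (0,1,0,0) they differ, so the formula does not compute G.

No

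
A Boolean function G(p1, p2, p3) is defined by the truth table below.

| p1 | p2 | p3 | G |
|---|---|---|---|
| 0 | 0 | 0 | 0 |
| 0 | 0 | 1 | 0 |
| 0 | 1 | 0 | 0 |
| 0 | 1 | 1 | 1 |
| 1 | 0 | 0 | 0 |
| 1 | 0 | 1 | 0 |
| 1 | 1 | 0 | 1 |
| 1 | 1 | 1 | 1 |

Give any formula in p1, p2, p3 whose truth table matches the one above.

Collect the rows where G=1 — (0,1,1), (1,1,0), (1,1,1) — and write one minterm per row: ¬p1·p2·p3, p1·p2·¬p3, p1·p2·p3. Their union (logical OR) reproduces the table exactly.

G(p1, p2, p3) = (((¬p1 ∧ p2) ∧ p3) ∨ ((p1 ∧ p2) ∧ ¬p3)) ∨ ((p1 ∧ p2) ∧ p3)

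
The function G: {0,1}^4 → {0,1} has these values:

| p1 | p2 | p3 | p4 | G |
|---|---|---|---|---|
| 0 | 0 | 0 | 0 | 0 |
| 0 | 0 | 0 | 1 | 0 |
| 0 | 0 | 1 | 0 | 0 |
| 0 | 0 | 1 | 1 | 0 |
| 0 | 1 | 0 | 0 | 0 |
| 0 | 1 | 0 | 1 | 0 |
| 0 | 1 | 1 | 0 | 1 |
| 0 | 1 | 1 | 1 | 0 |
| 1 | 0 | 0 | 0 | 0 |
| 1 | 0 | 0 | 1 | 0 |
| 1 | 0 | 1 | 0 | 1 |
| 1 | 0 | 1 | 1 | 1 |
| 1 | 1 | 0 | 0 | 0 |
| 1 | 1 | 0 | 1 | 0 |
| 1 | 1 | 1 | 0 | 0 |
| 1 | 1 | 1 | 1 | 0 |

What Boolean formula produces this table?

Collect the rows where G=1 — (0,1,1,0), (1,0,1,0), (1,0,1,1) — and write one minterm per row: ¬p1·p2·p3·¬p4, p1·¬p2·p3·¬p4, p1·¬p2·p3·p4. Their union (logical OR) reproduces the table exactly.

G(p1, p2, p3, p4) = ((((p1' · p2) · p3) · p4') + (((p1 · p2') · p3) · p4')) + (((p1 · p2') · p3) · p4)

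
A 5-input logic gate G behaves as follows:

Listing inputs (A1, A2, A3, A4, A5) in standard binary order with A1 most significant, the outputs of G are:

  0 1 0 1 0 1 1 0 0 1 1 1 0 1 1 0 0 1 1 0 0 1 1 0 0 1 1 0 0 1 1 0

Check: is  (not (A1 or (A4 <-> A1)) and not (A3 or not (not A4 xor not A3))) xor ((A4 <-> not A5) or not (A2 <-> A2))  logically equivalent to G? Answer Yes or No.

Check the formula against G row by row:
  A1=0, A2=0, A3=0, A4=0, A5=0: formula gives 0, G = 0 ✓
  A1=0, A2=0, A3=0, A4=0, A5=1: formula gives 1, G = 1 ✓
  A1=0, A2=0, A3=0, A4=1, A5=0: formula gives 0, G = 0 ✓
  A1=0, A2=0, A3=0, A4=1, A5=1: formula gives 1, G = 1 ✓
  …
  A1=0, A2=1, A3=0, A4=1, A5=0: formula gives 0, but G = 1 ✗
A single disagreement suffices: at (0,1,0,1,0) they differ, so the formula does not compute G.

No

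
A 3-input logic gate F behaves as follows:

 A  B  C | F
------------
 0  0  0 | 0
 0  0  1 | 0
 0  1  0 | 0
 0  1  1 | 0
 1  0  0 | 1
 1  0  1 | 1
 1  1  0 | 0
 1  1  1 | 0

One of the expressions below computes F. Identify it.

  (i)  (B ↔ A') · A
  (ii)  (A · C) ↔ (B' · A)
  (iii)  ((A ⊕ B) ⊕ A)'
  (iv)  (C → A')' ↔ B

i

(ii) disagrees with F on (0,0,0) (formula → 1, table → 0); rule it out.
(iii) disagrees with F on (0,0,0) (formula → 1, table → 0); rule it out.
(iv) disagrees with F on (0,0,0) (formula → 1, table → 0); rule it out.
That leaves (i). Evaluating it on every row reproduces the table of F exactly.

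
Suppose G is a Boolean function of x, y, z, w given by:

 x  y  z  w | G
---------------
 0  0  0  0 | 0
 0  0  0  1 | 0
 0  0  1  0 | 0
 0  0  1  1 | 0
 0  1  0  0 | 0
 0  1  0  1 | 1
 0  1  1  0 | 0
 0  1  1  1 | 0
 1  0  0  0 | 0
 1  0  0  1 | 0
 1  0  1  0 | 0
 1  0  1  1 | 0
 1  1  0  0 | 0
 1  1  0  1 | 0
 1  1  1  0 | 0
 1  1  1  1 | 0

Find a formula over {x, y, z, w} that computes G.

G is 1 on exactly one input, (0,1,0,1), whose minterm is ¬x·y·¬z·w. So G is just that conjunction.

G(x, y, z, w) = ((¬x ∧ y) ∧ ¬z) ∧ w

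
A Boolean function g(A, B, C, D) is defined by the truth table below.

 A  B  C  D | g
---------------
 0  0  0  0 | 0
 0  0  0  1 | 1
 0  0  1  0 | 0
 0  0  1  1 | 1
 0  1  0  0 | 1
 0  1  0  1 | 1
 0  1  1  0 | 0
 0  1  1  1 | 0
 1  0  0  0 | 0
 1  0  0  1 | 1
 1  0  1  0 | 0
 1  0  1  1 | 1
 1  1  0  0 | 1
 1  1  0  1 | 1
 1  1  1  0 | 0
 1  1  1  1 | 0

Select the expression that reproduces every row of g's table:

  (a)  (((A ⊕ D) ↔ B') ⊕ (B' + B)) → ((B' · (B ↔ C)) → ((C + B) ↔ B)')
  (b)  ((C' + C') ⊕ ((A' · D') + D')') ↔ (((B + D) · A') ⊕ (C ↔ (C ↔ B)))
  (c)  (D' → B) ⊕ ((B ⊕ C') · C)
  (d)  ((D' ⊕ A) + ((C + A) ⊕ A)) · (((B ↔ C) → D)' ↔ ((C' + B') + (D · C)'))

(a): at (0,0,1,0) it gives 1, but g = 0 — eliminated.
(b): at (0,0,0,1) it gives 0, but g = 1 — eliminated.
(d): at (0,0,0,0) it gives 1, but g = 0 — eliminated.
(c) is the remaining candidate, and it agrees with g on all 16 inputs.

c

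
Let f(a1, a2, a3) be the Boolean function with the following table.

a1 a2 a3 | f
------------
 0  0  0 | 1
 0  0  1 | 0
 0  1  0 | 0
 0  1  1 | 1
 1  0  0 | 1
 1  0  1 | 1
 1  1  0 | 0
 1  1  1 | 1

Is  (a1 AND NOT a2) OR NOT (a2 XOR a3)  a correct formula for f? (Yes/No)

Test each input against both f and the formula:
  a1=0, a2=0, a3=0: formula gives 1, f = 1 ✓
  a1=0, a2=0, a3=1: formula gives 0, f = 0 ✓
  a1=0, a2=1, a3=0: formula gives 0, f = 0 ✓
  a1=0, a2=1, a3=1: formula gives 1, f = 1 ✓
  a1=1, a2=0, a3=0: formula gives 1, f = 1 ✓
  …and likewise for the remaining 3 rows.
No disagreement on any input; they are logically equivalent.

Yes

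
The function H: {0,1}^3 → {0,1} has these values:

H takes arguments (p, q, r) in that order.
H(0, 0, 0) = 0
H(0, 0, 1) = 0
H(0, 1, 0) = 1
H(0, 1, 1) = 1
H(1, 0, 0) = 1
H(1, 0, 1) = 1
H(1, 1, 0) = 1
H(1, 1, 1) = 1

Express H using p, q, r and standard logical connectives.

H is 0 on only 2 rows — (0,0,0), (0,0,1). Writing each as a minterm (¬p·¬q·¬r, ¬p·¬q·r) and OR-ing them characterizes exactly where H=0, so H is the negation of that disjunction.

H(p, q, r) = not (((not p and not q) and not r) or ((not p and not q) and r))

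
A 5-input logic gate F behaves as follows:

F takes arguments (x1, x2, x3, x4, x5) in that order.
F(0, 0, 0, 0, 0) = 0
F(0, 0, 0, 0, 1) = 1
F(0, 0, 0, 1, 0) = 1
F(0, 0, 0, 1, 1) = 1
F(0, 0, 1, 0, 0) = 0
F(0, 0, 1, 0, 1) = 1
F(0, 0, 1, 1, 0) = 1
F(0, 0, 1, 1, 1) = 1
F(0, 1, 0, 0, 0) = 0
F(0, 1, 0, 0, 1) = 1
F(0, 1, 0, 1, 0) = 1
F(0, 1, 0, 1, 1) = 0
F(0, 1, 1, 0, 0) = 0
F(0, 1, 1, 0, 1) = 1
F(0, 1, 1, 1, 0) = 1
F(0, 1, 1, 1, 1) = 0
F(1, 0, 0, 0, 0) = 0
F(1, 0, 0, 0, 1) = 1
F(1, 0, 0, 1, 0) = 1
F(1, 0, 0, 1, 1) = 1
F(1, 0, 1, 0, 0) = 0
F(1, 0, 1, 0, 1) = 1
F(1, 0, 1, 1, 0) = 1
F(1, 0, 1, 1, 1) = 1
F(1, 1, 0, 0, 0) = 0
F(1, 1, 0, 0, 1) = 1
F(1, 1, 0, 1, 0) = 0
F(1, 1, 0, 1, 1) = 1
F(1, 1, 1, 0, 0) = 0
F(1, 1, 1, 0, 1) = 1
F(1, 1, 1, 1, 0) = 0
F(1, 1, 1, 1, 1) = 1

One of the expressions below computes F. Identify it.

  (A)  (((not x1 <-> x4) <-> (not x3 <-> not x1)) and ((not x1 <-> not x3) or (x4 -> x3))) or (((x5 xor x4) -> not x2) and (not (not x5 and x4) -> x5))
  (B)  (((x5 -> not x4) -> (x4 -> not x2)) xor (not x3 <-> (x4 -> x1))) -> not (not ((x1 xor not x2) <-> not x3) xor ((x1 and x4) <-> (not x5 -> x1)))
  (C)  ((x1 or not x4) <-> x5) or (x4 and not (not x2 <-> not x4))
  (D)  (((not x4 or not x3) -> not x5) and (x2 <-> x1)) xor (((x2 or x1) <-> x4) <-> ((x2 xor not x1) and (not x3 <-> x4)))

C

(A) fails at (0,0,1,0,0): the formula yields 1, F is 0.
(B) fails at (0,0,0,0,0): the formula yields 1, F is 0.
(D) fails at (0,0,0,0,0): the formula yields 1, F is 0.
That leaves (C). Evaluating it on every row reproduces the table of F exactly.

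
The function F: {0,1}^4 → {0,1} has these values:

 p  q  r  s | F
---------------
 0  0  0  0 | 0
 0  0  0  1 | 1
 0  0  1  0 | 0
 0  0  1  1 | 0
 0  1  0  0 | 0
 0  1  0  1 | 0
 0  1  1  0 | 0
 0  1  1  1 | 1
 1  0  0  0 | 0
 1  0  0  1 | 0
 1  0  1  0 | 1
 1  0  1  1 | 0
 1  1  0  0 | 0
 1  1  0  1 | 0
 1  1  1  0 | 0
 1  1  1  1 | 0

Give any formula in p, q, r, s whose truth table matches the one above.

F(p, q, r, s) = ((((NOT p AND NOT q) AND NOT r) AND s) OR (((NOT p AND q) AND r) AND s)) OR (((p AND NOT q) AND r) AND NOT s)

Collect the rows where F=1 — (0,0,0,1), (0,1,1,1), (1,0,1,0) — and write one minterm per row: ¬p·¬q·¬r·s, ¬p·q·r·s, p·¬q·r·¬s. Their union (logical OR) reproduces the table exactly.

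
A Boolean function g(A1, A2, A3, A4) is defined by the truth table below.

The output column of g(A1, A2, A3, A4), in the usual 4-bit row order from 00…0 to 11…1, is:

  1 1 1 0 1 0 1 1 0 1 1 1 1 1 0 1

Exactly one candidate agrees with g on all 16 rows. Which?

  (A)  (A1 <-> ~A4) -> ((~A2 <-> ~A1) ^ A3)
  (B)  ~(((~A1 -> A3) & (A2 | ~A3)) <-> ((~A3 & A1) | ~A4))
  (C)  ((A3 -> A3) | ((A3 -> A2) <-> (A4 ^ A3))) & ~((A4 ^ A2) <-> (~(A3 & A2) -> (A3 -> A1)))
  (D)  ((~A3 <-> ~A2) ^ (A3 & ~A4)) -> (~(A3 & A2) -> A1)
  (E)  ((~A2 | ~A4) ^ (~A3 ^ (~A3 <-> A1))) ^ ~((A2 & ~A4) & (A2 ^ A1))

(B) disagrees with g on (0,0,0,1) (formula → 0, table → 1); rule it out.
(C) disagrees with g on (0,0,0,1) (formula → 0, table → 1); rule it out.
(D) disagrees with g on (0,0,0,0) (formula → 0, table → 1); rule it out.
(E) disagrees with g on (0,0,1,1) (formula → 1, table → 0); rule it out.
That leaves (A). Evaluating it on every row reproduces the table of g exactly.

A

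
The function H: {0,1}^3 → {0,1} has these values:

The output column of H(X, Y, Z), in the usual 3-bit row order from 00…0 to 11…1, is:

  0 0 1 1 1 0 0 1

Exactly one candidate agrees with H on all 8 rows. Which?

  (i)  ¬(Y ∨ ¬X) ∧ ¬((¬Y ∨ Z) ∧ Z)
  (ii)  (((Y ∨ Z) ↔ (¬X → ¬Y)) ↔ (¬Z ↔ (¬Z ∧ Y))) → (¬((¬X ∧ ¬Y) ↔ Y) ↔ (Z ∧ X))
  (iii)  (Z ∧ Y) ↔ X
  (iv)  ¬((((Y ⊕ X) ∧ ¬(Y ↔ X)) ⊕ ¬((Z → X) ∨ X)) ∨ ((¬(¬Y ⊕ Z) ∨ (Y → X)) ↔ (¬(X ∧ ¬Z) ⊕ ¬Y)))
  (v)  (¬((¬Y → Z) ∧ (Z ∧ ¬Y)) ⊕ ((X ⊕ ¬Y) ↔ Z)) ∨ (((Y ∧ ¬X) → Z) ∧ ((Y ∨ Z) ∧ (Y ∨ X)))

ii

(i): at (0,1,0) it gives 0, but H = 1 — eliminated.
(iii): at (0,0,0) it gives 1, but H = 0 — eliminated.
(iv): at (0,0,0) it gives 1, but H = 0 — eliminated.
(v): at (0,0,0) it gives 1, but H = 0 — eliminated.
(ii) is the remaining candidate, and it agrees with H on all 8 inputs.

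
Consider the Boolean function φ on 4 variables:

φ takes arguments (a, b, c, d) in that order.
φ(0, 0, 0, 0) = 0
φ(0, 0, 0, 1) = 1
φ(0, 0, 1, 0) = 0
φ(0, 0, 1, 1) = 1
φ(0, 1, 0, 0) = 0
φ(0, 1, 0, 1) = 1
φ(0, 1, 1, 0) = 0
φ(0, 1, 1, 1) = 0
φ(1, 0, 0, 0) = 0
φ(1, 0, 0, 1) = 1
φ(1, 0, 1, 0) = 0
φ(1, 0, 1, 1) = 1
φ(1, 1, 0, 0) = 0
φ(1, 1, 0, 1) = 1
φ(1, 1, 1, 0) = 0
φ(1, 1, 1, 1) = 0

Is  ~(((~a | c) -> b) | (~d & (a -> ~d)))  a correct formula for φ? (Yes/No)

Evaluate ~(((~a | c) -> b) | (~d & (a -> ~d))) on each row and compare to φ:
  a=0, b=0, c=0, d=0: formula gives 0, φ = 0 ✓
  a=0, b=0, c=0, d=1: formula gives 1, φ = 1 ✓
  a=0, b=0, c=1, d=0: formula gives 0, φ = 0 ✓
  a=0, b=0, c=1, d=1: formula gives 1, φ = 1 ✓
  …
  a=0, b=1, c=0, d=1: formula gives 0, but φ = 1 ✗
A single disagreement suffices: at (0,1,0,1) they differ, so the formula does not compute φ.

No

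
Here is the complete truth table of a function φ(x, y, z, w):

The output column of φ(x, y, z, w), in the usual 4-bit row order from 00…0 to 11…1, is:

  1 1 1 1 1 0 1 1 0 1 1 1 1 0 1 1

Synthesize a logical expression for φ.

φ is 0 on only 3 rows — (0,1,0,1), (1,0,0,0), (1,1,0,1). Writing each as a minterm (¬x·y·¬z·w, x·¬y·¬z·¬w, x·y·¬z·w) and OR-ing them characterizes exactly where φ=0, so φ is the negation of that disjunction.

φ(x, y, z, w) = NOT (((((NOT x AND y) AND NOT z) AND w) OR (((x AND NOT y) AND NOT z) AND NOT w)) OR (((x AND y) AND NOT z) AND w))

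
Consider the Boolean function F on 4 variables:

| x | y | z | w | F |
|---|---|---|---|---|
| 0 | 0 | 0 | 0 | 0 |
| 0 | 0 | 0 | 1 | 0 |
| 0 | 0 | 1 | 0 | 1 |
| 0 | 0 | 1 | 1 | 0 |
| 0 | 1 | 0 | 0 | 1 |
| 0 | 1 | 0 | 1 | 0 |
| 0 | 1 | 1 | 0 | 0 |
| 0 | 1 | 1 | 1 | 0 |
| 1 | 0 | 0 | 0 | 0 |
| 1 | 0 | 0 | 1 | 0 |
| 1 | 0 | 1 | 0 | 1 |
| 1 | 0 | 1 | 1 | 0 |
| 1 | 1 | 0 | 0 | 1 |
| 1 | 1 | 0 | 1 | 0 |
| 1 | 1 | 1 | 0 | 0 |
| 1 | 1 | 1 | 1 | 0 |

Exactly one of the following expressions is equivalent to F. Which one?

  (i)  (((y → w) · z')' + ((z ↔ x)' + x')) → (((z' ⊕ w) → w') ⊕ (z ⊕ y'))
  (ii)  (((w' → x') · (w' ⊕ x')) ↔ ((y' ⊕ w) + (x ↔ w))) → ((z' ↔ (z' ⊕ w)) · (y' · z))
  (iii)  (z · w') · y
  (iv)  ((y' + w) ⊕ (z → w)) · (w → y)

(i) fails at (0,1,0,1): the formula yields 1, F is 0.
(ii) fails at (0,0,0,0): the formula yields 1, F is 0.
(iii) fails at (0,0,1,0): the formula yields 0, F is 1.
(iv) is the remaining candidate, and it agrees with F on all 16 inputs.

iv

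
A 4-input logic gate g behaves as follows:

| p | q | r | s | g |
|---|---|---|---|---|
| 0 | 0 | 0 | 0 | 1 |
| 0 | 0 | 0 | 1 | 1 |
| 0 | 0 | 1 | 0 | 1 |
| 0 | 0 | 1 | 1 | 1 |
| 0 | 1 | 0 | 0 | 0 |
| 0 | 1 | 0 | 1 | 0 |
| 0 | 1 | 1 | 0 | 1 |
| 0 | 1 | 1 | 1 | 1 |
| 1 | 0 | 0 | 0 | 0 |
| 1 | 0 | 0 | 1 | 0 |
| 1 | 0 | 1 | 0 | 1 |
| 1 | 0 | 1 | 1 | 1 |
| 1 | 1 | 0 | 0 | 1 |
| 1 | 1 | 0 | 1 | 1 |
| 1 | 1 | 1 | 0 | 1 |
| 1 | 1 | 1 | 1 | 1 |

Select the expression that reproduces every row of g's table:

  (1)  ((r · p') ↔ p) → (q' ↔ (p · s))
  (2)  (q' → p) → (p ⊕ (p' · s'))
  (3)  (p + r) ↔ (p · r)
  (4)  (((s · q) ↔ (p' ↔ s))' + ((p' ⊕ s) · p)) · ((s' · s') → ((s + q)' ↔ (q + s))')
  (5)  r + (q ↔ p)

(1) disagrees with g on (0,0,0,0) (formula → 0, table → 1); rule it out.
(2) disagrees with g on (0,1,0,0) (formula → 1, table → 0); rule it out.
(3) disagrees with g on (0,0,1,0) (formula → 0, table → 1); rule it out.
(4) disagrees with g on (0,0,0,0) (formula → 0, table → 1); rule it out.
That leaves (5). Evaluating it on every row reproduces the table of g exactly.

5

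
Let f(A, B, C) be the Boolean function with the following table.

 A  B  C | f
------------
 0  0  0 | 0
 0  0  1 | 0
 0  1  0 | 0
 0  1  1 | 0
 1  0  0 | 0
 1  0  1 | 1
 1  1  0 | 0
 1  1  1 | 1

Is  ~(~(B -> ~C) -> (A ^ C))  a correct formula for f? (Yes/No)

Check the formula against f row by row:
  A=0, B=0, C=0: formula gives 0, f = 0 ✓
  A=0, B=0, C=1: formula gives 0, f = 0 ✓
  A=0, B=1, C=0: formula gives 0, f = 0 ✓
  A=0, B=1, C=1: formula gives 0, f = 0 ✓
  A=1, B=0, C=0: formula gives 0, f = 0 ✓
  A=1, B=0, C=1: formula gives 0, but f = 1 ✗
A single disagreement suffices: at (1,0,1) they differ, so the formula does not compute f.

No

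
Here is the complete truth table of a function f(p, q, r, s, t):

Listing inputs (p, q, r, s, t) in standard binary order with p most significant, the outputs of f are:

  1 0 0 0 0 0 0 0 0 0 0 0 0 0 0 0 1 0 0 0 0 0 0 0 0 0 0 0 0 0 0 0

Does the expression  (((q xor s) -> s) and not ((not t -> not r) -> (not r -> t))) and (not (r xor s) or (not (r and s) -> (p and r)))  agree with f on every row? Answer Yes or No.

Yes

Test each input against both f and the formula:
  p=0, q=0, r=0, s=0, t=0: formula gives 1, f = 1 ✓
  p=0, q=0, r=0, s=0, t=1: formula gives 0, f = 0 ✓
  p=0, q=0, r=0, s=1, t=0: formula gives 0, f = 0 ✓
  p=0, q=0, r=0, s=1, t=1: formula gives 0, f = 0 ✓
  … (the remaining 28 rows also agree.)
No disagreement on any input; they are logically equivalent.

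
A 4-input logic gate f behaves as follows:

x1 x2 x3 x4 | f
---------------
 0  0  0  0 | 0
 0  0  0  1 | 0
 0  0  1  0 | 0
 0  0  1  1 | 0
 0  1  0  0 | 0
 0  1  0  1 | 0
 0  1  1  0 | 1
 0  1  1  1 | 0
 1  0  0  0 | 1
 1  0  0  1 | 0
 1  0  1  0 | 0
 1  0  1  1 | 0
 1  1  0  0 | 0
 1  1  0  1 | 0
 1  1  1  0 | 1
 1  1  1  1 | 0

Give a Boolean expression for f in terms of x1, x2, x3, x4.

f(x1, x2, x3, x4) = ((((not x1 and x2) and x3) and not x4) or (((x1 and not x2) and not x3) and not x4)) or (((x1 and x2) and x3) and not x4)

f=1 on 3 inputs: (0,1,1,0), (1,0,0,0), (1,1,1,0). Reading each as a conjunction of literals (¬x1·x2·x3·¬x4, x1·¬x2·¬x3·¬x4, x1·x2·x3·¬x4) and taking the OR gives the canonical DNF.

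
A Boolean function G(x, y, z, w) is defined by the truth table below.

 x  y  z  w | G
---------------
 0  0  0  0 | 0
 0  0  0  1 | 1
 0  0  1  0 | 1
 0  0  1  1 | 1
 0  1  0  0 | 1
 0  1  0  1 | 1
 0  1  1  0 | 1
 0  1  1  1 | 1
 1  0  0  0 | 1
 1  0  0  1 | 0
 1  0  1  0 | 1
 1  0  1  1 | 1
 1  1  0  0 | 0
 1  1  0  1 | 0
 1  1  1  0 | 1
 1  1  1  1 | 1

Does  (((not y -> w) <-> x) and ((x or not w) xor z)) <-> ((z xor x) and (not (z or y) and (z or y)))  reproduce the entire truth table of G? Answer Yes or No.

Yes

Check the formula against G row by row:
  x=0, y=0, z=0, w=0: formula gives 0, G = 0 ✓
  x=0, y=0, z=0, w=1: formula gives 1, G = 1 ✓
  x=0, y=0, z=1, w=0: formula gives 1, G = 1 ✓
  x=0, y=0, z=1, w=1: formula gives 1, G = 1 ✓
  …and likewise for the remaining 12 rows.
All 16 rows match — the expression computes G exactly.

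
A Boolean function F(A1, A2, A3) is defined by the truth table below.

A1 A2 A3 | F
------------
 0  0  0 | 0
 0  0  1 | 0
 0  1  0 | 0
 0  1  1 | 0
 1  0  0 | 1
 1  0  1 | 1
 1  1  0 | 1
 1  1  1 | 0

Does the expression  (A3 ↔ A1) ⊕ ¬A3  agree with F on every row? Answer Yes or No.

No

Test each input against both F and the formula:
  A1=0, A2=0, A3=0: formula gives 0, F = 0 ✓
  A1=0, A2=0, A3=1: formula gives 0, F = 0 ✓
  A1=0, A2=1, A3=0: formula gives 0, F = 0 ✓
  A1=0, A2=1, A3=1: formula gives 0, F = 0 ✓
  A1=1, A2=0, A3=0: formula gives 1, F = 1 ✓
  …
  A1=1, A2=1, A3=1: formula gives 1, but F = 0 ✗
Row (1,1,1) is a counterexample, so the formula is not equivalent to F.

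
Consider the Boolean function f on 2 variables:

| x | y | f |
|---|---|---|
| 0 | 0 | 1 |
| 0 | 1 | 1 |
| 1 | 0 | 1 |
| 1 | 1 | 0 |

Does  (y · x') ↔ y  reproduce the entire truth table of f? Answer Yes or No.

Test each input against both f and the formula:
  x=0, y=0: formula gives 1, f = 1 ✓
  x=0, y=1: formula gives 1, f = 1 ✓
  x=1, y=0: formula gives 1, f = 1 ✓
  x=1, y=1: formula gives 0, f = 0 ✓
No disagreement on any input; they are logically equivalent.

Yes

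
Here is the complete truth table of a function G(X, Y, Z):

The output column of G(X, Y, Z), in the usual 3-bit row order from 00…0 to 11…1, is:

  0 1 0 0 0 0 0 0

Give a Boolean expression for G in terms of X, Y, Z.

G(X, Y, Z) = (~X & ~Y) & Z

G is 1 on exactly one input, (0,0,1), whose minterm is ¬X·¬Y·Z. So G is just that conjunction.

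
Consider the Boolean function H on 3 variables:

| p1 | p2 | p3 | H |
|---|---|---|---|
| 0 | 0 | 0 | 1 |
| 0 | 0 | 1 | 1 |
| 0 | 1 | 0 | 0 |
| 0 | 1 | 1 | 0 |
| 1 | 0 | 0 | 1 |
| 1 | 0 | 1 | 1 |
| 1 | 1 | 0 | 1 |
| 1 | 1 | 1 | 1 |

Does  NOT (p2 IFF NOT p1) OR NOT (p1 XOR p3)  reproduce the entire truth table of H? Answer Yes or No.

Test each input against both H and the formula:
  p1=0, p2=0, p3=0: formula gives 1, H = 1 ✓
  p1=0, p2=0, p3=1: formula gives 1, H = 1 ✓
  p1=0, p2=1, p3=0: formula gives 1, but H = 0 ✗
Since they disagree at (0,1,0), the expression is not a correct formula for H.

No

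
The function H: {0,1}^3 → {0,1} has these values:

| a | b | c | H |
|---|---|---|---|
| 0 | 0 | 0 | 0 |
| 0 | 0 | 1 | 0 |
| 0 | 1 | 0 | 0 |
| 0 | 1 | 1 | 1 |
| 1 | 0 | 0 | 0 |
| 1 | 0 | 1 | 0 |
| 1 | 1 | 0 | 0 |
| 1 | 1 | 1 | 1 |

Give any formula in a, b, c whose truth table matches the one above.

Collect the rows where H=1 — (0,1,1), (1,1,1) — and write one minterm per row: ¬a·b·c, a·b·c. Their union (logical OR) reproduces the table exactly.

H(a, b, c) = ((NOT a AND b) AND c) OR ((a AND b) AND c)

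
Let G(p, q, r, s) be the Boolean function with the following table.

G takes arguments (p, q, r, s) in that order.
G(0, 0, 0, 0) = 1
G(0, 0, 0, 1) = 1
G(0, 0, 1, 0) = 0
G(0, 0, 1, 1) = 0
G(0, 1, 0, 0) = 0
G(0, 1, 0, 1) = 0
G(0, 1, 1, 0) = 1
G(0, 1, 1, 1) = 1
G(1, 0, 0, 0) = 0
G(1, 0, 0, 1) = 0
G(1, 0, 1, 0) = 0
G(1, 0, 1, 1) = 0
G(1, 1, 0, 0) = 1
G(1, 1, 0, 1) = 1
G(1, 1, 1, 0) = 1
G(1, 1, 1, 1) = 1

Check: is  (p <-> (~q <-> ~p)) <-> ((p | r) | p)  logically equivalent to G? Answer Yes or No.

Evaluate (p <-> (~q <-> ~p)) <-> ((p | r) | p) on each row and compare to G:
  p=0, q=0, r=0, s=0: formula gives 1, G = 1 ✓
  p=0, q=0, r=0, s=1: formula gives 1, G = 1 ✓
  p=0, q=0, r=1, s=0: formula gives 0, G = 0 ✓
  p=0, q=0, r=1, s=1: formula gives 0, G = 0 ✓
  … (the remaining 12 rows also agree.)
All 16 rows match — the expression computes G exactly.

Yes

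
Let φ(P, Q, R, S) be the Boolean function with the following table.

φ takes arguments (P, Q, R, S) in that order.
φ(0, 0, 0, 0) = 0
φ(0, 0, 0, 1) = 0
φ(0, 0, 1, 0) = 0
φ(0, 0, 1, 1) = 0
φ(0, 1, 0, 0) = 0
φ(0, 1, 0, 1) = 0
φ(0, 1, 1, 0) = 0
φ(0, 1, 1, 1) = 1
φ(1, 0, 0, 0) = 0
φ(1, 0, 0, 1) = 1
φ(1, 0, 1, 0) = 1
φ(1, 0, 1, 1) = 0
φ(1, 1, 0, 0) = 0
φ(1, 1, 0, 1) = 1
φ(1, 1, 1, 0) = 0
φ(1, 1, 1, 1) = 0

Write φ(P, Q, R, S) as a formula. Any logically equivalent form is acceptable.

Collect the rows where φ=1 — (0,1,1,1), (1,0,0,1), (1,0,1,0), (1,1,0,1) — and write one minterm per row: ¬P·Q·R·S, P·¬Q·¬R·S, P·¬Q·R·¬S, P·Q·¬R·S. Their union (logical OR) reproduces the table exactly.

φ(P, Q, R, S) = (((((NOT P AND Q) AND R) AND S) OR (((P AND NOT Q) AND NOT R) AND S)) OR (((P AND NOT Q) AND R) AND NOT S)) OR (((P AND Q) AND NOT R) AND S)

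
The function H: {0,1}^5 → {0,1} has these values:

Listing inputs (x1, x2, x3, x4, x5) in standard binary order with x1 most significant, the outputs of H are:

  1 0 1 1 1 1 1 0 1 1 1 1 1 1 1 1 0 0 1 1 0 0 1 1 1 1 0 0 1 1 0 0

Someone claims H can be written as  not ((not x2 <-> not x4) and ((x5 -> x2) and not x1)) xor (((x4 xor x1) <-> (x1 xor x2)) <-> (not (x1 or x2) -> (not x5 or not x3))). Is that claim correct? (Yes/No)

Yes

Check the formula against H row by row:
  x1=0, x2=0, x3=0, x4=0, x5=0: formula gives 1, H = 1 ✓
  x1=0, x2=0, x3=0, x4=0, x5=1: formula gives 0, H = 0 ✓
  x1=0, x2=0, x3=0, x4=1, x5=0: formula gives 1, H = 1 ✓
  x1=0, x2=0, x3=0, x4=1, x5=1: formula gives 1, H = 1 ✓
  … (the remaining 28 rows also agree.)
No disagreement on any input; they are logically equivalent.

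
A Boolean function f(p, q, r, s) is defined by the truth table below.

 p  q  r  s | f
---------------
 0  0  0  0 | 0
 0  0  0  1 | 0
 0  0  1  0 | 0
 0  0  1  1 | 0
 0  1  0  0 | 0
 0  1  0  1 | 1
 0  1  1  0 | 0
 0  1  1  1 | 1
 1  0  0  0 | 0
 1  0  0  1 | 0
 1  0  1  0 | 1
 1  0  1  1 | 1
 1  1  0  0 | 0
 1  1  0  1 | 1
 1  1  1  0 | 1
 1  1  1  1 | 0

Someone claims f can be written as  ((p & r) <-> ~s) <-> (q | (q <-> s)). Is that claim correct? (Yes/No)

Yes

Test each input against both f and the formula:
  p=0, q=0, r=0, s=0: formula gives 0, f = 0 ✓
  p=0, q=0, r=0, s=1: formula gives 0, f = 0 ✓
  p=0, q=0, r=1, s=0: formula gives 0, f = 0 ✓
  p=0, q=0, r=1, s=1: formula gives 0, f = 0 ✓
  …and likewise for the remaining 12 rows.
No disagreement on any input; they are logically equivalent.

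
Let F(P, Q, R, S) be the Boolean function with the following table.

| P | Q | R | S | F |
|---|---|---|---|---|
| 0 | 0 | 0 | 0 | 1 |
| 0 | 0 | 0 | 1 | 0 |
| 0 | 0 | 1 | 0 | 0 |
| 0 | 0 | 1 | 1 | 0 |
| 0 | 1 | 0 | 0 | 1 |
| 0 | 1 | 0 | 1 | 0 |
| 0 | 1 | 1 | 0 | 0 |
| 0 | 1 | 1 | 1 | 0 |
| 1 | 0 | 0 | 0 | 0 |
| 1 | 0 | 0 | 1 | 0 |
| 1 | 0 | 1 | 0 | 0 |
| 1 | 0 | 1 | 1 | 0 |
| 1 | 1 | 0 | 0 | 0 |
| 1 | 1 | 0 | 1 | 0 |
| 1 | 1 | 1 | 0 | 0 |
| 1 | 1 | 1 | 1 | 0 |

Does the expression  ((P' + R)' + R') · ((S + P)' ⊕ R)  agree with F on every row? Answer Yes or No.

Yes

Evaluate ((P' + R)' + R') · ((S + P)' ⊕ R) on each row and compare to F:
  P=0, Q=0, R=0, S=0: formula gives 1, F = 1 ✓
  P=0, Q=0, R=0, S=1: formula gives 0, F = 0 ✓
  P=0, Q=0, R=1, S=0: formula gives 0, F = 0 ✓
  P=0, Q=0, R=1, S=1: formula gives 0, F = 0 ✓
  …and likewise for the remaining 12 rows.
Every row agrees, so the formula is equivalent.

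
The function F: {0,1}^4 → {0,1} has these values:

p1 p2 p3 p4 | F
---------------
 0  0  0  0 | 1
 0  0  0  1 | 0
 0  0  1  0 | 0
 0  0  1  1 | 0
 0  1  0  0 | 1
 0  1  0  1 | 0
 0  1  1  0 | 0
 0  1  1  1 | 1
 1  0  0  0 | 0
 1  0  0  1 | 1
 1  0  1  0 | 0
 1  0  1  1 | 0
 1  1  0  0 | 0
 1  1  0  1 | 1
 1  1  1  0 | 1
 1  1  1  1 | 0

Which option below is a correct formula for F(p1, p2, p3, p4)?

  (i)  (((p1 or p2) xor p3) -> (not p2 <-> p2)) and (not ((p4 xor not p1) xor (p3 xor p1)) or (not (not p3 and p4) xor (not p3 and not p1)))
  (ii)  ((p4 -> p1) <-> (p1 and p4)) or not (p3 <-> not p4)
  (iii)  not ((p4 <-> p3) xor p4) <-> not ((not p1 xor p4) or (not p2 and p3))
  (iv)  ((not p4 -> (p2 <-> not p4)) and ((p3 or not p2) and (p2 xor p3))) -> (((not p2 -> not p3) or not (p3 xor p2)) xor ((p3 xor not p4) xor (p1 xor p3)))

(i) disagrees with F on (0,0,0,0) (formula → 0, table → 1); rule it out.
(ii) disagrees with F on (0,0,0,1) (formula → 1, table → 0); rule it out.
(iv) disagrees with F on (0,0,0,1) (formula → 1, table → 0); rule it out.
(iii) is the remaining candidate, and it agrees with F on all 16 inputs.

iii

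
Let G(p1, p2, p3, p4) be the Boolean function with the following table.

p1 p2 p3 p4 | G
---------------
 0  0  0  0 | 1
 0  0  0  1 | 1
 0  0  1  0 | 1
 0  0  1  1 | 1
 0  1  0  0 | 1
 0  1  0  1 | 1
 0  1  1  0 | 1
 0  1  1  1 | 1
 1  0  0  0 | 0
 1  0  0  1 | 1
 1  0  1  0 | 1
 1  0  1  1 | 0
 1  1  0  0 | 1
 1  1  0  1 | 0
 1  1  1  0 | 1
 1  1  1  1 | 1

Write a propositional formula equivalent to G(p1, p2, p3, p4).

The 0-rows are (1,0,0,0), (1,0,1,1), (1,1,0,1). Take each as a conjunction (p1·¬p2·¬p3·¬p4, p1·¬p2·p3·p4, p1·p2·¬p3·p4), form their disjunction, and complement — that gives a formula that is 1 everywhere G is.

G(p1, p2, p3, p4) = not (((((p1 and not p2) and not p3) and not p4) or (((p1 and not p2) and p3) and p4)) or (((p1 and p2) and not p3) and p4))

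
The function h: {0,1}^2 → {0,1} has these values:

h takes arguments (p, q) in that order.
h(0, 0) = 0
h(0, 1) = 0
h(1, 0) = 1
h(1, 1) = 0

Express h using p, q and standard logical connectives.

h(p, q) = p and not q

1 only at (1,0): p AND NOT q.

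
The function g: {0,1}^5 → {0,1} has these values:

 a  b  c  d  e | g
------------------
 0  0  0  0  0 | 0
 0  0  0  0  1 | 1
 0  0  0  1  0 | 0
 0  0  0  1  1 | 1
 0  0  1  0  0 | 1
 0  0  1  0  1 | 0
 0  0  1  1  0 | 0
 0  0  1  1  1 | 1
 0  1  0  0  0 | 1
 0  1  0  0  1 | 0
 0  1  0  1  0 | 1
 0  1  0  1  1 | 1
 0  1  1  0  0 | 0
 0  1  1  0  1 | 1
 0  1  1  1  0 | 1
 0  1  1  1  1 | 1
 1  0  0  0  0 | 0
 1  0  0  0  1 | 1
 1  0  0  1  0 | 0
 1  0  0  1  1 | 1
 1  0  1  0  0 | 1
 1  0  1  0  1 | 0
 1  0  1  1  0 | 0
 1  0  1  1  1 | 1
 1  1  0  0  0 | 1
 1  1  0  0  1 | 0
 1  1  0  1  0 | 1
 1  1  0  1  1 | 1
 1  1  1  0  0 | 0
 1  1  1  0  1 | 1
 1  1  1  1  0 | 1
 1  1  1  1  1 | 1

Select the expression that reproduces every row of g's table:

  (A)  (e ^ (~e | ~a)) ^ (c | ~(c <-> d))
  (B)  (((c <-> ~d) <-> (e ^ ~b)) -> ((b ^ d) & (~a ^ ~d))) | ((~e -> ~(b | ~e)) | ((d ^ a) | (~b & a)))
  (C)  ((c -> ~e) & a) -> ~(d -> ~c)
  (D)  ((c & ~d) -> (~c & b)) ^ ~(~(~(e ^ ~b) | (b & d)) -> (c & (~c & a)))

D

(A) fails at (0,0,0,0,0): the formula yields 1, g is 0.
(B) fails at (0,0,0,0,0): the formula yields 1, g is 0.
(C) fails at (0,0,0,0,0): the formula yields 1, g is 0.
Only (D) survives; checking it on all 32 rows confirms it matches g.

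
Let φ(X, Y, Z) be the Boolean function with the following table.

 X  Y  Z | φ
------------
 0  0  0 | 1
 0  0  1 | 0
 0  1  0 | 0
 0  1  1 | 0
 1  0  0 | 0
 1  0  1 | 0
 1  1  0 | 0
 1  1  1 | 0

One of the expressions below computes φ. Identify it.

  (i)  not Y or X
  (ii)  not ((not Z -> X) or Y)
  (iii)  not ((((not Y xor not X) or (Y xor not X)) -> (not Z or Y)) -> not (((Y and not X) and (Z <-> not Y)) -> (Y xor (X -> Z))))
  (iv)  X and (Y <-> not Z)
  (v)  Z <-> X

(i) disagrees with φ on (0,0,1) (formula → 1, table → 0); rule it out.
(iii) disagrees with φ on (0,1,1) (formula → 1, table → 0); rule it out.
(iv) disagrees with φ on (0,0,0) (formula → 0, table → 1); rule it out.
(v) disagrees with φ on (0,1,0) (formula → 1, table → 0); rule it out.
Only (ii) survives; checking it on all 8 rows confirms it matches φ.

ii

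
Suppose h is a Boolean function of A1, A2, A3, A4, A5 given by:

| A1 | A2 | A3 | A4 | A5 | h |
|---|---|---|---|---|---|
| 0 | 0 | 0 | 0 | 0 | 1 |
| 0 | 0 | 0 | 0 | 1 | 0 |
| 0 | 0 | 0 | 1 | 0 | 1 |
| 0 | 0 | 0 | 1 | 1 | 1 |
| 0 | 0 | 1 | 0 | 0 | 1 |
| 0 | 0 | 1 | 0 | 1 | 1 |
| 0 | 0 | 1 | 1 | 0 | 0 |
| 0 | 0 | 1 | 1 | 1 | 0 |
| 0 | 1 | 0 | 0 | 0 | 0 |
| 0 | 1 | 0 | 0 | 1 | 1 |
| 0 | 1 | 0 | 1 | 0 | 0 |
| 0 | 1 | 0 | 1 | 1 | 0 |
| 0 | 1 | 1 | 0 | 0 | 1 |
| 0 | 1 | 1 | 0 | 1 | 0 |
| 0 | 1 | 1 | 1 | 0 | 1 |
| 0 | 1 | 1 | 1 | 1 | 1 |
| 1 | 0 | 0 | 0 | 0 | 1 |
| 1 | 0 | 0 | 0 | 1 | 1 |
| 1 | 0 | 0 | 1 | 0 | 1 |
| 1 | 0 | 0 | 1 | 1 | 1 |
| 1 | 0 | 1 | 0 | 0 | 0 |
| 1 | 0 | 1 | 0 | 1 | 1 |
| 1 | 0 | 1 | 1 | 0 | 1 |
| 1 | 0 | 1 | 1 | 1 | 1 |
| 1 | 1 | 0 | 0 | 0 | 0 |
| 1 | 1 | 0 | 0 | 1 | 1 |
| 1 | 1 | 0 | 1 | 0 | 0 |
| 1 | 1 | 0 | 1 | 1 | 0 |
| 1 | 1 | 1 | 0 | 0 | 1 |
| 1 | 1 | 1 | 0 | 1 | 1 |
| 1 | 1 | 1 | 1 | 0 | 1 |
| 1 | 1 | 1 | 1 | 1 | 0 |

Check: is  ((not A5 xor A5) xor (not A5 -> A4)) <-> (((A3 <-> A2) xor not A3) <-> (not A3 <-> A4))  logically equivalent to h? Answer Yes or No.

No

Test each input against both h and the formula:
  A1=0, A2=0, A3=0, A4=0, A5=0: formula gives 1, h = 1 ✓
  A1=0, A2=0, A3=0, A4=0, A5=1: formula gives 0, h = 0 ✓
  A1=0, A2=0, A3=0, A4=1, A5=0: formula gives 1, h = 1 ✓
  A1=0, A2=0, A3=0, A4=1, A5=1: formula gives 1, h = 1 ✓
  A1=0, A2=0, A3=1, A4=0, A5=0: formula gives 0, but h = 1 ✗
Row (0,0,1,0,0) is a counterexample, so the formula is not equivalent to h.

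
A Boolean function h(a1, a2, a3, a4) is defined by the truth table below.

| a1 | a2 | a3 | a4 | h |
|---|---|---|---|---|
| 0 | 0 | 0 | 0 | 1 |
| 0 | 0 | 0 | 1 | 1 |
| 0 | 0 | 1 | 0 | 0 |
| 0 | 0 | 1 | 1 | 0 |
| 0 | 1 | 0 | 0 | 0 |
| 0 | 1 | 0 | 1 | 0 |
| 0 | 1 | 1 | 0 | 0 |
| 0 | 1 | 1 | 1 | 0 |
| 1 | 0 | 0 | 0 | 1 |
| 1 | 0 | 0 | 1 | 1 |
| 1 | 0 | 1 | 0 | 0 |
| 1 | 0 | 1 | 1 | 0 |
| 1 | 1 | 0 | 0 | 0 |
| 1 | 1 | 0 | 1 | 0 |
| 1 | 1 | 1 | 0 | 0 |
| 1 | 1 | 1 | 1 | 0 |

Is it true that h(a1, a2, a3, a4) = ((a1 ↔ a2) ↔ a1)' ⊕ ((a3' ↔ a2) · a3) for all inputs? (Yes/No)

Evaluate ((a1 ↔ a2) ↔ a1)' ⊕ ((a3' ↔ a2) · a3) on each row and compare to h:
  a1=0, a2=0, a3=0, a4=0: formula gives 1, h = 1 ✓
  a1=0, a2=0, a3=0, a4=1: formula gives 1, h = 1 ✓
  a1=0, a2=0, a3=1, a4=0: formula gives 0, h = 0 ✓
  a1=0, a2=0, a3=1, a4=1: formula gives 0, h = 0 ✓
  …and likewise for the remaining 12 rows.
Every row agrees, so the formula is equivalent.

Yes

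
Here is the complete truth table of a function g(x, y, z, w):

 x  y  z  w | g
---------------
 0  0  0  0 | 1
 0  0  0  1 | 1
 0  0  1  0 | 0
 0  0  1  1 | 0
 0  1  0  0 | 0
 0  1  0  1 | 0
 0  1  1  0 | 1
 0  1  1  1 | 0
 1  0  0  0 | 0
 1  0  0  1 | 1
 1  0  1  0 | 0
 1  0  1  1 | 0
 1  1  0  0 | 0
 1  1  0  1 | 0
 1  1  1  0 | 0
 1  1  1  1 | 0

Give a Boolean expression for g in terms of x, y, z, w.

g=1 on 4 inputs: (0,0,0,0), (0,0,0,1), (0,1,1,0), (1,0,0,1). Reading each as a conjunction of literals (¬x·¬y·¬z·¬w, ¬x·¬y·¬z·w, ¬x·y·z·¬w, x·¬y·¬z·w) and taking the OR gives the canonical DNF.

g(x, y, z, w) = (((((¬x ∧ ¬y) ∧ ¬z) ∧ ¬w) ∨ (((¬x ∧ ¬y) ∧ ¬z) ∧ w)) ∨ (((¬x ∧ y) ∧ z) ∧ ¬w)) ∨ (((x ∧ ¬y) ∧ ¬z) ∧ w)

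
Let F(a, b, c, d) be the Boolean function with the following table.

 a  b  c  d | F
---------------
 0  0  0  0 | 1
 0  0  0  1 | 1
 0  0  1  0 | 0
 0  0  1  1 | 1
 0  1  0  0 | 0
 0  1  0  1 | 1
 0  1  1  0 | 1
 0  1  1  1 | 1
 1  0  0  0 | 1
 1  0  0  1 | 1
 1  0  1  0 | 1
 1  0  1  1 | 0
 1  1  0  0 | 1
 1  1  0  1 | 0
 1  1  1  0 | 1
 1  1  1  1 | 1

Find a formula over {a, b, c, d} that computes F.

There are just 4 zero rows: (0,0,1,0), (0,1,0,0), (1,0,1,1), (1,1,0,1). Their minterms are ¬a·¬b·c·¬d, ¬a·b·¬c·¬d, a·¬b·c·d, a·b·¬c·d; the OR of those covers precisely the 0-outputs, and negating it yields F.

F(a, b, c, d) = ¬((((((¬a ∧ ¬b) ∧ c) ∧ ¬d) ∨ (((¬a ∧ b) ∧ ¬c) ∧ ¬d)) ∨ (((a ∧ ¬b) ∧ c) ∧ d)) ∨ (((a ∧ b) ∧ ¬c) ∧ d))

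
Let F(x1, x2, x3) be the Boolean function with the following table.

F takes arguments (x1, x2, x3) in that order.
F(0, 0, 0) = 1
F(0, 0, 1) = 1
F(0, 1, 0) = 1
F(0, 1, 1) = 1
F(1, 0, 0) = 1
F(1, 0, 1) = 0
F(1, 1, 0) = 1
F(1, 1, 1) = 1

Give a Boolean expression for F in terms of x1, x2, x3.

F is 0 on exactly one input, (1,0,1), whose minterm is x1·¬x2·x3. So F is the negation of that single conjunction.

F(x1, x2, x3) = ((x1 · x2') · x3)'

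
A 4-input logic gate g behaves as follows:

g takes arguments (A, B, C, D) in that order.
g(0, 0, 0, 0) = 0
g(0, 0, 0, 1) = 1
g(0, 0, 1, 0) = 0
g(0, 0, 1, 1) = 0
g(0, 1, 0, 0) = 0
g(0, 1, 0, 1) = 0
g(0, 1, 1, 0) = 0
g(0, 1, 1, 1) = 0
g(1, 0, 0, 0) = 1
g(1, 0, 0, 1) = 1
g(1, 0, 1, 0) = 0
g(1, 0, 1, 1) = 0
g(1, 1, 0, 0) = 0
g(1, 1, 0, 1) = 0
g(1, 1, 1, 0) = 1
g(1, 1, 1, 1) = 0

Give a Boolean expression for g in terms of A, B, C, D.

g(A, B, C, D) = (((((not A and not B) and not C) and D) or (((A and not B) and not C) and not D)) or (((A and not B) and not C) and D)) or (((A and B) and C) and not D)

The 1-rows are (0,0,0,1), (1,0,0,0), (1,0,0,1), (1,1,1,0). Each contributes one minterm — ¬A·¬B·¬C·D; A·¬B·¬C·¬D; A·¬B·¬C·D; A·B·C·¬D — and their disjunction is a sum-of-products form of g.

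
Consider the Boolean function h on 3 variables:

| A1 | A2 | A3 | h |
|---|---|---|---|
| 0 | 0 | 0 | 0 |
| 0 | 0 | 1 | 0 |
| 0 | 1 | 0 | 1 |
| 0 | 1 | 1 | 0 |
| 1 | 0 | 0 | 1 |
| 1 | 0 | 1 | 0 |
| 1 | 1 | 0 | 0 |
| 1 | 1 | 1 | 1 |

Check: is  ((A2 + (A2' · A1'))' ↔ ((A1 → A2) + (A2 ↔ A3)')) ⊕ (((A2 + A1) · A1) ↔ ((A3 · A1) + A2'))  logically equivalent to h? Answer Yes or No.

Evaluate ((A2 + (A2' · A1'))' ↔ ((A1 → A2) + (A2 ↔ A3)')) ⊕ (((A2 + A1) · A1) ↔ ((A3 · A1) + A2')) on each row and compare to h:
  A1=0, A2=0, A3=0: formula gives 0, h = 0 ✓
  A1=0, A2=0, A3=1: formula gives 0, h = 0 ✓
  A1=0, A2=1, A3=0: formula gives 1, h = 1 ✓
  A1=0, A2=1, A3=1: formula gives 1, but h = 0 ✗
Since they disagree at (0,1,1), the expression is not a correct formula for h.

No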